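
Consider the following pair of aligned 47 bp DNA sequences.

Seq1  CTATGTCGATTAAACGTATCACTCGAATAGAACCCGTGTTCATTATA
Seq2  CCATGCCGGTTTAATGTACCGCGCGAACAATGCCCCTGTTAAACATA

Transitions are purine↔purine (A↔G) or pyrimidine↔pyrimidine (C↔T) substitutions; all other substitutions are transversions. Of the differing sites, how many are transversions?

Mismatches occur at site 2 (T/C, transition), site 6 (T/C, transition), site 9 (A/G, transition), site 12 (A/T, transversion), site 15 (C/T, transition), site 19 (T/C, transition), site 21 (A/G, transition), site 23 (T/G, transversion), site 28 (T/C, transition), site 30 (G/A, transition), site 31 (A/T, transversion), site 32 (A/G, transition), site 36 (G/C, transversion), site 41 (C/A, transversion), site 43 (T/A, transversion), site 44 (T/C, transition).
Of the 16 differences, 10 transitions and 6 transversions, so the answer is 6.

6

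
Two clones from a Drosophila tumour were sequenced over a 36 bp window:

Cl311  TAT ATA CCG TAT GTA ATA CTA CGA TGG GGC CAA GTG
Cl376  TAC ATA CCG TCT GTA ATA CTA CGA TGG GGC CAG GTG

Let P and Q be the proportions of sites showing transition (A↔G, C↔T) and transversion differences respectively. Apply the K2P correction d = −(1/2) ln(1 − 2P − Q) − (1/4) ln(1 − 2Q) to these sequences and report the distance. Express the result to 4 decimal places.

0.0891

The sequences differ at positions 3 (T/C, transition), 11 (A/C, transversion), 33 (A/G, transition).
Of the 3 differences, 2 transitions and 1 transversion over 36 sites: P = 2/36 = 0.055556, Q = 1/36 = 0.027778.
d = −0.5·ln(0.861110) − 0.25·ln(0.944444) = −0.5·(-0.149533) − 0.25·(-0.057159) = 0.0891.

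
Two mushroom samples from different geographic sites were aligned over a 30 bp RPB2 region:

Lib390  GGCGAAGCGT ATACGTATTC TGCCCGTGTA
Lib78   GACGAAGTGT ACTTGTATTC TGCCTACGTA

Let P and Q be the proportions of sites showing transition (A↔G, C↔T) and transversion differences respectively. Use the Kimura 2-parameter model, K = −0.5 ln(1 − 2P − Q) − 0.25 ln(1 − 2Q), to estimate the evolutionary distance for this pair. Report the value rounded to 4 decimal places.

The sequences differ at positions 2 (G/A, transition), 8 (C/T, transition), 12 (T/C, transition), 13 (A/T, transversion), 14 (C/T, transition), 25 (C/T, transition), 26 (G/A, transition), 27 (T/C, transition).
Of the 8 differences, 7 transitions and 1 transversion over 30 sites: P = 7/30 = 0.233333, Q = 1/30 = 0.033333.
d = −0.5·ln(0.500001) − 0.25·ln(0.933334) = −0.5·(-0.693145) − 0.25·(-0.068992) = 0.3638.

0.3638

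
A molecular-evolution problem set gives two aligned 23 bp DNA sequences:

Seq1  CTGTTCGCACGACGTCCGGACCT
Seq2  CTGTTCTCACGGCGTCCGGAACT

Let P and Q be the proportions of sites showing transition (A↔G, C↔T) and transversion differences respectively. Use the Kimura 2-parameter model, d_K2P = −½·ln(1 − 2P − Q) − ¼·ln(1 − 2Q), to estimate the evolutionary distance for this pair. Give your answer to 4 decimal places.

Mismatches occur at site 7 (G→T, transversion), site 12 (A→G, transition), site 21 (C→A, transversion).
Of the 3 differences, 1 transition and 2 transversions over 23 sites: P = 1/23 = 0.043478, Q = 2/23 = 0.086957.
d = −0.5·ln(0.826087) − 0.25·ln(0.826086) = −0.5·(-0.191055) − 0.25·(-0.191056) = 0.1433.

0.1433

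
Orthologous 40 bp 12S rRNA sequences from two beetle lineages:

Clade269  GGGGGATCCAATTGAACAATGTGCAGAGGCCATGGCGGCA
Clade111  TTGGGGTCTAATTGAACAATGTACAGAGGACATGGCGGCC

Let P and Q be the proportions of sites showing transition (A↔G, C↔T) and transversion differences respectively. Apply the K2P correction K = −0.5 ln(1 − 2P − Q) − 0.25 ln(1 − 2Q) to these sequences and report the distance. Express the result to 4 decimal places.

The sequences differ at positions 1 (G/T, transversion), 2 (G/T, transversion), 6 (A/G, transition), 9 (C/T, transition), 23 (G/A, transition), 30 (C/A, transversion), 40 (A/C, transversion).
Of the 7 differences, 3 transitions and 4 transversions over 40 sites: P = 3/40 = 0.075000, Q = 4/40 = 0.100000.
d = −0.5·ln(0.750000) − 0.25·ln(0.800000) = −0.5·(-0.287682) − 0.25·(-0.223144) = 0.1996.

0.1996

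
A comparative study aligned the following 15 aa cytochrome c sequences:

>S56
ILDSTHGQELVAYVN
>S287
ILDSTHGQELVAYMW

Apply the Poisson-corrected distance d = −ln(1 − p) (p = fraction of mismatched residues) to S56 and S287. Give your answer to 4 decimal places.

Differing sites — 14:V/M; 15:N/W.
p = 2/15 = 0.133333.
d = −ln(1 − 0.133333) = −ln(0.866667) = 0.1431.

0.1431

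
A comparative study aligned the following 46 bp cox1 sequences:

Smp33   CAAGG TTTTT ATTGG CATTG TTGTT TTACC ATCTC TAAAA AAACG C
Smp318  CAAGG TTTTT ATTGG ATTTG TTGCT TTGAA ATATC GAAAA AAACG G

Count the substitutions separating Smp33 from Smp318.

9

The sequences differ at positions 16 (C/A), 17 (A/T), 24 (T/C), 28 (A/G), 29 (C/A), 30 (C/A), 33 (C/A), 36 (T/G), 46 (C/G).
That gives 9 mismatches out of 46 aligned sites, so the Hamming distance is 9.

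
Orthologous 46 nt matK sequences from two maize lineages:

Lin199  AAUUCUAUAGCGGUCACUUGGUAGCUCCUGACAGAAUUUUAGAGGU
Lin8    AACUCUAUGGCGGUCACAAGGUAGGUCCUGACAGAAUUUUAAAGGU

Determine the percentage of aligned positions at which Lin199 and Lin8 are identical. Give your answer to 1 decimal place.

Mismatches occur at site 3 (U↔C), site 9 (A↔G), site 18 (U↔A), site 19 (U↔A), site 25 (C↔G), site 42 (G↔A).
40 of the 46 sites match, so the percent identity is 40/46 × 100 = 87.0%.

87.0%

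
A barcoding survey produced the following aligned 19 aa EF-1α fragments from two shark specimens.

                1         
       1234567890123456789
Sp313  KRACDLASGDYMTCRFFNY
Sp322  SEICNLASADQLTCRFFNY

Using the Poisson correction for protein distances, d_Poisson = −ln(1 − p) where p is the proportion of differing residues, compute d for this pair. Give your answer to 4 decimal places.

The sequences differ at positions 1 (K/S), 2 (R/E), 3 (A/I), 5 (D/N), 9 (G/A), 11 (Y/Q), 12 (M/L).
p = 7/19 = 0.368421.
d = −ln(1 − 0.368421) = −ln(0.631579) = 0.4595.

0.4595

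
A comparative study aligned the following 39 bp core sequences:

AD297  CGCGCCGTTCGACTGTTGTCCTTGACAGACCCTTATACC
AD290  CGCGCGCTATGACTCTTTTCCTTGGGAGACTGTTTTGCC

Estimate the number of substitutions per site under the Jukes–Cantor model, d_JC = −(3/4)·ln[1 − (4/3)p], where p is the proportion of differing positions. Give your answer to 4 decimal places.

Differing sites — 6:C/G; 7:G/C; 9:T/A; 10:C/T; 15:G/C; 18:G/T; 25:A/G; 26:C/G; 31:C/T; 32:C/G; 35:A/T; 37:A/G.
p = 12/39 = 0.307692.
d = −0.75 · ln(1 − (4/3)·0.307692) = −0.75 · ln(0.589744) = −0.75 · (-0.528067) = 0.3961.

0.3961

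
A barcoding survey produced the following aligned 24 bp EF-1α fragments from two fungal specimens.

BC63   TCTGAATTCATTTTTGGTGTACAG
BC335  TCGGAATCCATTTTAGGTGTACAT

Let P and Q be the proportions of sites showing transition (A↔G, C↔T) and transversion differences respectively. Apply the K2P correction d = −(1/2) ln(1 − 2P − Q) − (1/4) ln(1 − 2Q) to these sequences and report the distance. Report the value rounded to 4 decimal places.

0.1887

Mismatches occur at site 3 (T/G, transversion), site 8 (T/C, transition), site 15 (T/A, transversion), site 24 (G/T, transversion).
Of the 4 differences, 1 transition and 3 transversions over 24 sites: P = 1/24 = 0.041667, Q = 3/24 = 0.125000.
d = −0.5·ln(0.791666) − 0.25·ln(0.750000) = −0.5·(-0.233616) − 0.25·(-0.287682) = 0.1887.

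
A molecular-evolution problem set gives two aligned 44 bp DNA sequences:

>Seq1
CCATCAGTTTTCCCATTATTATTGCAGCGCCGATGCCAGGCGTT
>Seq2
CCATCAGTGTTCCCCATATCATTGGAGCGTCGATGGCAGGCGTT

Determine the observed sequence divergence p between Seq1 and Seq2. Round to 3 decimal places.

Differing sites — 9:T/G; 15:A/C; 16:T/A; 20:T/C; 25:C/G; 30:C/T; 36:C/G.
There are 7 differences over 44 sites, so p = 7/44 = 0.159.

0.159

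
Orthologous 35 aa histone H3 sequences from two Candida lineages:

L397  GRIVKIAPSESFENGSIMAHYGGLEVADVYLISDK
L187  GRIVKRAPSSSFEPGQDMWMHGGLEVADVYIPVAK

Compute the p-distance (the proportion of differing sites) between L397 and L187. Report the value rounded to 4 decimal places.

The sequences differ at positions 6 (I/R), 10 (E/S), 14 (N/P), 16 (S/Q), 17 (I/D), 19 (A/W), 20 (H/M), 21 (Y/H), 31 (L/I), 32 (I/P), 33 (S/V), 34 (D/A).
There are 12 differences over 35 sites, so p = 12/35 = 0.3429.

0.3429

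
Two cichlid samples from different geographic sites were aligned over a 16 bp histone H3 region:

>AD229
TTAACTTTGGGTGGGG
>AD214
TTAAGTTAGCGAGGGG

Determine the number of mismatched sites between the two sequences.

4

Mismatches occur at site 5 (C↔G), site 8 (T↔A), site 10 (G↔C), site 12 (T↔A).
That gives 4 mismatches out of 16 aligned sites, so the Hamming distance is 4.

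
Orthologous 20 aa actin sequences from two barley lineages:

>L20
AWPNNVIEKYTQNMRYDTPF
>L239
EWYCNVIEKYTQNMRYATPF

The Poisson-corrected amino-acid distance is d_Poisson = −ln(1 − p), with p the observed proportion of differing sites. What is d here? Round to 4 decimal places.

Mismatches occur at site 1 (A→E), site 3 (P→Y), site 4 (N→C), site 17 (D→A).
p = 4/20 = 0.200000.
d = −ln(1 − 0.200000) = −ln(0.800000) = 0.2231.

0.2231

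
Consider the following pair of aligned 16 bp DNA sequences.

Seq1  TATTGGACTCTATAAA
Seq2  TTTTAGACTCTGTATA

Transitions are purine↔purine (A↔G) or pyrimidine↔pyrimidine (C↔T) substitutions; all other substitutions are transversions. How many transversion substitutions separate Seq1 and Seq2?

Differing sites — 2:A/T (Tv); 5:G/A (Ti); 12:A/G (Ti); 15:A/T (Tv).
Of the 4 differences, 2 transitions and 2 transversions, so the answer is 2.

2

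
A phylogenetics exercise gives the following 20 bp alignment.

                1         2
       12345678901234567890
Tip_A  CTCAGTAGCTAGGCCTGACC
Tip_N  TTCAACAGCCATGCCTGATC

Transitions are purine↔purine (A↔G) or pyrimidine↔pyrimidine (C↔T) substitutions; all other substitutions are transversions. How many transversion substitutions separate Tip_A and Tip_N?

Differing sites — 1:C/T (Ti); 5:G/A (Ti); 6:T/C (Ti); 10:T/C (Ti); 12:G/T (Tv); 19:C/T (Ti).
Of the 6 differences, 5 transitions and 1 transversion, so the answer is 1.

1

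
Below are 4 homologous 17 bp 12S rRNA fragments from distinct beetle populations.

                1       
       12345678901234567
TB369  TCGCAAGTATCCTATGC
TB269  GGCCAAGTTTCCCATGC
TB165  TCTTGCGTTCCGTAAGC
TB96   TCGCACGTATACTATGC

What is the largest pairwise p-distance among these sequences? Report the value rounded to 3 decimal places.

0.588

Pairwise Hamming distances:
  TB369 vs TB269: 5
  TB369 vs TB165: 8
  TB369 vs TB96: 2
  TB269 vs TB165: 10
  TB269 vs TB96: 7
  TB165 vs TB96: 8
The largest is 10 mismatches, between TB269 and TB165; p = 10/17 = 0.588.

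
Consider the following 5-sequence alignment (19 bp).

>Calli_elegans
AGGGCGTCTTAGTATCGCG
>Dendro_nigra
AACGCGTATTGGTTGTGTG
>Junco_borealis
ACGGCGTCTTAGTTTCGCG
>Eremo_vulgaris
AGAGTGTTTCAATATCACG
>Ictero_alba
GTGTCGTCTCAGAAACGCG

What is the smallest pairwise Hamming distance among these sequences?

2

Pairwise Hamming distances:
  Calli_elegans vs Dendro_nigra: 8
  Calli_elegans vs Junco_borealis: 2
  Calli_elegans vs Eremo_vulgaris: 6
  Calli_elegans vs Ictero_alba: 6
  Dendro_nigra vs Junco_borealis: 7
  Dendro_nigra vs Eremo_vulgaris: 12
  Dendro_nigra vs Ictero_alba: 12
  Junco_borealis vs Eremo_vulgaris: 8
  Junco_borealis vs Ictero_alba: 7
  Eremo_vulgaris vs Ictero_alba: 10
The smallest is 2, between Calli_elegans and Junco_borealis.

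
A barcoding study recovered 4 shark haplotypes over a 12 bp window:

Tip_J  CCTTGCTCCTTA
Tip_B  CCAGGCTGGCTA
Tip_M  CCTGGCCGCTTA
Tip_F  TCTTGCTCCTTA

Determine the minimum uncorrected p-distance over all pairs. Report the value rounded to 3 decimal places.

Pairwise Hamming distances:
  Tip_J vs Tip_B: 5
  Tip_J vs Tip_M: 3
  Tip_J vs Tip_F: 1
  Tip_B vs Tip_M: 4
  Tip_B vs Tip_F: 6
  Tip_M vs Tip_F: 4
The smallest is 1 mismatch, between Tip_J and Tip_F; p = 1/12 = 0.083.

0.083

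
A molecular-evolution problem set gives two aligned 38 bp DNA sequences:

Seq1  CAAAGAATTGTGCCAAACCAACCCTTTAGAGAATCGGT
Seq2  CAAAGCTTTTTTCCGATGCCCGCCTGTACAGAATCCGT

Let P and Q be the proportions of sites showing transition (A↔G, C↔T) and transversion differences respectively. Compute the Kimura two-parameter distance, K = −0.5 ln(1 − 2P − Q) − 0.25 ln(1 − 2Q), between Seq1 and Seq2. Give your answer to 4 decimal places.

The sequences differ at positions 6 (A/C, transversion), 7 (A/T, transversion), 10 (G/T, transversion), 12 (G/T, transversion), 15 (A/G, transition), 17 (A/T, transversion), 18 (C/G, transversion), 20 (A/C, transversion), 21 (A/C, transversion), 22 (C/G, transversion), 26 (T/G, transversion), 29 (G/C, transversion), 36 (G/C, transversion).
Of the 13 differences, 1 transition and 12 transversions over 38 sites: P = 1/38 = 0.026316, Q = 12/38 = 0.315789.
d = −0.5·ln(0.631579) − 0.25·ln(0.368422) = −0.5·(-0.459532) − 0.25·(-0.998526) = 0.4794.

0.4794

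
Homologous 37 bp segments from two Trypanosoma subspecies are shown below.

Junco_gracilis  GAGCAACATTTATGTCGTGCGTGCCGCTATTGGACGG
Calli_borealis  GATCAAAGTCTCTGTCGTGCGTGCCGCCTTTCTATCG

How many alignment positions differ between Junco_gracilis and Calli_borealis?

The sequences differ at positions 3 (G/T), 7 (C/A), 8 (A/G), 10 (T/C), 12 (A/C), 28 (T/C), 29 (A/T), 32 (G/C), 33 (G/T), 35 (C/T), 36 (G/C).
That gives 11 mismatches out of 37 aligned sites, so the Hamming distance is 11.

11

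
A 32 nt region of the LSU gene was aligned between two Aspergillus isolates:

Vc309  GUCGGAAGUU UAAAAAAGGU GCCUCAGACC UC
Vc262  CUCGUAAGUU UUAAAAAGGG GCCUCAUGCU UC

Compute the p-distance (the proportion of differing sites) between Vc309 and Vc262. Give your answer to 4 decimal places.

Differing sites — 1:G/C; 5:G/U; 12:A/U; 20:U/G; 27:G/U; 28:A/G; 30:C/U.
There are 7 differences over 32 sites, so p = 7/32 = 0.2188.

0.2188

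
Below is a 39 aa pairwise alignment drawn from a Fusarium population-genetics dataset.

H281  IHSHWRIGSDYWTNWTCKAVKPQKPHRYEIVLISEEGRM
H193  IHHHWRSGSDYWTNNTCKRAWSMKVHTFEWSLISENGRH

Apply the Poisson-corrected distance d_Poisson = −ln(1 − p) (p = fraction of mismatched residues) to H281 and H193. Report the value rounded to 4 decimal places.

0.4855

Mismatches occur at site 3 (S/H), site 7 (I/S), site 15 (W/N), site 19 (A/R), site 20 (V/A), site 21 (K/W), site 22 (P/S), site 23 (Q/M), site 25 (P/V), site 27 (R/T), site 28 (Y/F), site 30 (I/W), site 31 (V/S), site 36 (E/N), site 39 (M/H).
p = 15/39 = 0.384615.
d = −ln(1 − 0.384615) = −ln(0.615385) = 0.4855.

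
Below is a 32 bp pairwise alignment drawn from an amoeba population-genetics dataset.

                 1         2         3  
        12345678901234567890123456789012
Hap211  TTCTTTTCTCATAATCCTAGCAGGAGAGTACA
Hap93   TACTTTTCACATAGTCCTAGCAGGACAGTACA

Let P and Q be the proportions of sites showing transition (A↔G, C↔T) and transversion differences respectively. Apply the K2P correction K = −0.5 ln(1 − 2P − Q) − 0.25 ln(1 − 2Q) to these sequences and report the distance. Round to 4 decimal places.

Mismatches occur at site 2 (T/A, transversion), site 9 (T/A, transversion), site 14 (A/G, transition), site 26 (G/C, transversion).
Of the 4 differences, 1 transition and 3 transversions over 32 sites: P = 1/32 = 0.031250, Q = 3/32 = 0.093750.
d = −0.5·ln(0.843750) − 0.25·ln(0.812500) = −0.5·(-0.169899) − 0.25·(-0.207639) = 0.1369.

0.1369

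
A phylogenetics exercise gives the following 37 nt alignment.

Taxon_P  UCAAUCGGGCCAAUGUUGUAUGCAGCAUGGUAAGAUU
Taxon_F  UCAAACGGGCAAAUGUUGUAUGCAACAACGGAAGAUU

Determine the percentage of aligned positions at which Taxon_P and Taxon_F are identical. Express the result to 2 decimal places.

Differing sites — 5:U/A; 11:C/A; 25:G/A; 28:U/A; 29:G/C; 31:U/G.
31 of the 37 sites match, so the percent identity is 31/37 × 100 = 83.78%.

83.78%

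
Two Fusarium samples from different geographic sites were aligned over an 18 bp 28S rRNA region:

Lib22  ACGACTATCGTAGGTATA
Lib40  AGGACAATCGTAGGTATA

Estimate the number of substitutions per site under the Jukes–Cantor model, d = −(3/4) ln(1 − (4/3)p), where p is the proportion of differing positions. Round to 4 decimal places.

Mismatches occur at site 2 (C→G), site 6 (T→A).
p = 2/18 = 0.111111.
d = −0.75 · ln(1 − (4/3)·0.111111) = −0.75 · ln(0.851852) = −0.75 · (-0.160342) = 0.1203.

0.1203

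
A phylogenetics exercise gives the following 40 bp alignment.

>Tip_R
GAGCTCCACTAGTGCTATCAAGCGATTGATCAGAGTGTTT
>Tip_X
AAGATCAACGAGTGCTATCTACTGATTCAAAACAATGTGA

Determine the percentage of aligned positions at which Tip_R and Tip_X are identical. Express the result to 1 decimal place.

Differing sites — 1:G/A; 4:C/A; 7:C/A; 10:T/G; 20:A/T; 22:G/C; 23:C/T; 28:G/C; 30:T/A; 31:C/A; 33:G/C; 35:G/A; 39:T/G; 40:T/A.
26 of the 40 sites match, so the percent identity is 26/40 × 100 = 65.0%.

65.0%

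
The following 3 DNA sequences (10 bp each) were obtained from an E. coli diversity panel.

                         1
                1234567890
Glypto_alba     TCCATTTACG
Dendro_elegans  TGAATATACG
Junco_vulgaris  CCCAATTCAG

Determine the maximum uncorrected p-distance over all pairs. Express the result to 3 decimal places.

Pairwise Hamming distances:
  Glypto_alba vs Dendro_elegans: 3
  Glypto_alba vs Junco_vulgaris: 4
  Dendro_elegans vs Junco_vulgaris: 7
The largest is 7 mismatches, between Dendro_elegans and Junco_vulgaris; p = 7/10 = 0.700.

0.700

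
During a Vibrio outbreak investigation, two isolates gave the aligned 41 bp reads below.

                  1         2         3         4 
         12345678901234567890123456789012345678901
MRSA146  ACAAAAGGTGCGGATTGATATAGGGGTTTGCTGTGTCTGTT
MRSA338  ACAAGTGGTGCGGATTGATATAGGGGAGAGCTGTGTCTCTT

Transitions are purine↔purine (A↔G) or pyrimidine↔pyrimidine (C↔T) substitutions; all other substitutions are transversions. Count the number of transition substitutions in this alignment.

Mismatches occur at site 5 (A↔G, transition), site 6 (A↔T, transversion), site 27 (T↔A, transversion), site 28 (T↔G, transversion), site 29 (T↔A, transversion), site 39 (G↔C, transversion).
Of the 6 differences, 1 transition and 5 transversions, so the answer is 1.

1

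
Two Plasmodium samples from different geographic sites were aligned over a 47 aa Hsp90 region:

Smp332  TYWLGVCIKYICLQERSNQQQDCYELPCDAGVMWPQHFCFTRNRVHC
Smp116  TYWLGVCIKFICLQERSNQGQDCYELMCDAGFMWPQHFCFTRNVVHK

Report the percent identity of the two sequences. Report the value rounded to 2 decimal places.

The sequences differ at positions 10 (Y/F), 20 (Q/G), 27 (P/M), 32 (V/F), 44 (R/V), 47 (C/K).
41 of the 47 sites match, so the percent identity is 41/47 × 100 = 87.23%.

87.23%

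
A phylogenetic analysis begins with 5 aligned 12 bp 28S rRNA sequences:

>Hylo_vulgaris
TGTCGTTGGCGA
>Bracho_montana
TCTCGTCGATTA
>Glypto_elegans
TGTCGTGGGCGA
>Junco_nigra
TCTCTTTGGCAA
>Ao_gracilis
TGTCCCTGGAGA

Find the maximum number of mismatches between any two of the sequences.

Pairwise Hamming distances:
  Hylo_vulgaris vs Bracho_montana: 5
  Hylo_vulgaris vs Glypto_elegans: 1
  Hylo_vulgaris vs Junco_nigra: 3
  Hylo_vulgaris vs Ao_gracilis: 3
  Bracho_montana vs Glypto_elegans: 5
  Bracho_montana vs Junco_nigra: 5
  Bracho_montana vs Ao_gracilis: 7
  Glypto_elegans vs Junco_nigra: 4
  Glypto_elegans vs Ao_gracilis: 4
  Junco_nigra vs Ao_gracilis: 5
The largest is 7, between Bracho_montana and Ao_gracilis.

7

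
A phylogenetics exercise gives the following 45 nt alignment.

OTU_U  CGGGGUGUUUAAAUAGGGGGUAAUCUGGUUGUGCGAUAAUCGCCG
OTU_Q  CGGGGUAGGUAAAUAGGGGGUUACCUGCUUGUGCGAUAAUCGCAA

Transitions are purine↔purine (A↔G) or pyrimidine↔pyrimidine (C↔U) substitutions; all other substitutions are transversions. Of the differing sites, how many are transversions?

Differing sites — 7:G/A (Ti); 8:U/G (Tv); 9:U/G (Tv); 22:A/U (Tv); 24:U/C (Ti); 28:G/C (Tv); 44:C/A (Tv); 45:G/A (Ti).
Of the 8 differences, 3 transitions and 5 transversions, so the answer is 5.

5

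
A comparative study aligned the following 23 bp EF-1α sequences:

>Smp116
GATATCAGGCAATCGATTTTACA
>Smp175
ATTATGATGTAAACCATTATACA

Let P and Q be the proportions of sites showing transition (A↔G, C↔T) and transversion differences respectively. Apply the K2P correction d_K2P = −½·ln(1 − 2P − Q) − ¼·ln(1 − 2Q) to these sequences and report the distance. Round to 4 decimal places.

Differing sites — 1:G/A (Ti); 2:A/T (Tv); 6:C/G (Tv); 8:G/T (Tv); 10:C/T (Ti); 13:T/A (Tv); 15:G/C (Tv); 19:T/A (Tv).
Of the 8 differences, 2 transitions and 6 transversions over 23 sites: P = 2/23 = 0.086957, Q = 6/23 = 0.260870.
d = −0.5·ln(0.565216) − 0.25·ln(0.478260) = −0.5·(-0.570547) − 0.25·(-0.737601) = 0.4697.

0.4697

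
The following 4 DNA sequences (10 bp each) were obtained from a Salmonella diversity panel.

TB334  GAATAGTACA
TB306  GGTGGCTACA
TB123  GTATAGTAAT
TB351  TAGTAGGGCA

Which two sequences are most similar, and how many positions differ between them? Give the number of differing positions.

3

Pairwise Hamming distances:
  TB334 vs TB306: 5
  TB334 vs TB123: 3
  TB334 vs TB351: 4
  TB306 vs TB123: 7
  TB306 vs TB351: 8
  TB123 vs TB351: 7
The smallest is 3, between TB334 and TB123.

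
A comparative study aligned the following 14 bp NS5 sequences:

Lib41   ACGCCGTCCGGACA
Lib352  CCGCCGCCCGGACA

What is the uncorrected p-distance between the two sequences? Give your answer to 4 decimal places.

0.1429

Differing sites — 1:A/C; 7:T/C.
There are 2 differences over 14 sites, so p = 2/14 = 0.1429.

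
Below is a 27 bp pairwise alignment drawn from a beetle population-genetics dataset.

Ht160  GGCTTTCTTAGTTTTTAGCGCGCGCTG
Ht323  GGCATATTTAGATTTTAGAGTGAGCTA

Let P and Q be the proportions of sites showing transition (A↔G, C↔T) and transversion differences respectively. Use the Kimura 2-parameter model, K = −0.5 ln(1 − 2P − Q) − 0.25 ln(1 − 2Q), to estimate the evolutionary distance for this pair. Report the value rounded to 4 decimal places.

Differing sites — 4:T/A (Tv); 6:T/A (Tv); 7:C/T (Ti); 12:T/A (Tv); 19:C/A (Tv); 21:C/T (Ti); 23:C/A (Tv); 27:G/A (Ti).
Of the 8 differences, 3 transitions and 5 transversions over 27 sites: P = 3/27 = 0.111111, Q = 5/27 = 0.185185.
d = −0.5·ln(0.592593) − 0.25·ln(0.629630) = −0.5·(-0.523247) − 0.25·(-0.462623) = 0.3773.

0.3773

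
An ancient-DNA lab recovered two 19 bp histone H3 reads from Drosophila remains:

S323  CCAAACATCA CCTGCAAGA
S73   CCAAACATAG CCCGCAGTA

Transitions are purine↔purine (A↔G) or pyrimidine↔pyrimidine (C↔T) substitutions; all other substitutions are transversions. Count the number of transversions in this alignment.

2

The sequences differ at positions 9 (C/A, transversion), 10 (A/G, transition), 13 (T/C, transition), 17 (A/G, transition), 18 (G/T, transversion).
Of the 5 differences, 3 transitions and 2 transversions, so the answer is 2.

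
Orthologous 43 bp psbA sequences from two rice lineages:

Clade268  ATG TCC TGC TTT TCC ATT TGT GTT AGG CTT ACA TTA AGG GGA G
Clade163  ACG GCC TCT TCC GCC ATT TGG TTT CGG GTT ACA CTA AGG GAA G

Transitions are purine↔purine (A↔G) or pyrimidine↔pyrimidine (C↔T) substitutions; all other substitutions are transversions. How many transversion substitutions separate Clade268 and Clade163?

7

Mismatches occur at site 2 (T/C, transition), site 4 (T/G, transversion), site 8 (G/C, transversion), site 9 (C/T, transition), site 11 (T/C, transition), site 12 (T/C, transition), site 13 (T/G, transversion), site 21 (T/G, transversion), site 22 (G/T, transversion), site 25 (A/C, transversion), site 28 (C/G, transversion), site 34 (T/C, transition), site 41 (G/A, transition).
Of the 13 differences, 6 transitions and 7 transversions, so the answer is 7.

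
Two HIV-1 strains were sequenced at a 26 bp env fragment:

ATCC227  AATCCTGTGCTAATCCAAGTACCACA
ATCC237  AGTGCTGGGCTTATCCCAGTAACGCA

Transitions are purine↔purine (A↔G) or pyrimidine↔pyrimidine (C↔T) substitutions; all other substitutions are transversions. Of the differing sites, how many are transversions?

Mismatches occur at site 2 (A/G, transition), site 4 (C/G, transversion), site 8 (T/G, transversion), site 12 (A/T, transversion), site 17 (A/C, transversion), site 22 (C/A, transversion), site 24 (A/G, transition).
Of the 7 differences, 2 transitions and 5 transversions, so the answer is 5.

5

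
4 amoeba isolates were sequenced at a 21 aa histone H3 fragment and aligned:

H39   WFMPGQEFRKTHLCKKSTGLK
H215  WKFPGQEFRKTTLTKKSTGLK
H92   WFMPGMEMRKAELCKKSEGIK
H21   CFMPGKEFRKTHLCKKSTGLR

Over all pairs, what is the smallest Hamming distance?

Pairwise Hamming distances:
  H39 vs H215: 4
  H39 vs H92: 6
  H39 vs H21: 3
  H215 vs H92: 9
  H215 vs H21: 7
  H92 vs H21: 8
The smallest is 3, between H39 and H21.

3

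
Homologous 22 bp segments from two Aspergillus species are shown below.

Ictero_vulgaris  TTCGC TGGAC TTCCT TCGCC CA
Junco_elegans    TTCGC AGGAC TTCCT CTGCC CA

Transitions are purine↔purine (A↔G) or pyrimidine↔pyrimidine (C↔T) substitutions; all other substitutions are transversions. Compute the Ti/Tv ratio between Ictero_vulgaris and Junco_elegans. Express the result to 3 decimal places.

Differing sites — 6:T/A (Tv); 16:T/C (Ti); 17:C/T (Ti).
Of the 3 differences, 2 transitions and 1 transversion, so Ti/Tv = 2/1 = 2.000.

2.000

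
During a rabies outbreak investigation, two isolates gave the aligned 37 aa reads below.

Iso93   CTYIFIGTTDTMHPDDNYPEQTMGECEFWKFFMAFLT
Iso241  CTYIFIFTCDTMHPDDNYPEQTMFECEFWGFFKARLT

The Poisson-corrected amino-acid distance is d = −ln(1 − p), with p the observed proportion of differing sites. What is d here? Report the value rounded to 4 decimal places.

0.1769

Differing sites — 7:G/F; 9:T/C; 24:G/F; 30:K/G; 33:M/K; 35:F/R.
p = 6/37 = 0.162162.
d = −ln(1 − 0.162162) = −ln(0.837838) = 0.1769.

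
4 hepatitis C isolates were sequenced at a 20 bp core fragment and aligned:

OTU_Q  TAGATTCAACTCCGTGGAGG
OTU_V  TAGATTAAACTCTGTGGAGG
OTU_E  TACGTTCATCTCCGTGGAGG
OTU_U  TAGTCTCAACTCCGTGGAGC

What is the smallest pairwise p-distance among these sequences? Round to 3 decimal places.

0.100

Pairwise Hamming distances:
  OTU_Q vs OTU_V: 2
  OTU_Q vs OTU_E: 3
  OTU_Q vs OTU_U: 3
  OTU_V vs OTU_E: 5
  OTU_V vs OTU_U: 5
  OTU_E vs OTU_U: 5
The smallest is 2 mismatches, between OTU_Q and OTU_V; p = 2/20 = 0.100.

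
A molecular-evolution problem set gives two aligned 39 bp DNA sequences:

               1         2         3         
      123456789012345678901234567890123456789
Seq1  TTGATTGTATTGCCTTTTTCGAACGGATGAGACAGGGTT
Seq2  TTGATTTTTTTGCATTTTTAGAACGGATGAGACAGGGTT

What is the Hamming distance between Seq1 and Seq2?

Differing sites — 7:G/T; 9:A/T; 14:C/A; 20:C/A.
That gives 4 mismatches out of 39 aligned sites, so the Hamming distance is 4.

4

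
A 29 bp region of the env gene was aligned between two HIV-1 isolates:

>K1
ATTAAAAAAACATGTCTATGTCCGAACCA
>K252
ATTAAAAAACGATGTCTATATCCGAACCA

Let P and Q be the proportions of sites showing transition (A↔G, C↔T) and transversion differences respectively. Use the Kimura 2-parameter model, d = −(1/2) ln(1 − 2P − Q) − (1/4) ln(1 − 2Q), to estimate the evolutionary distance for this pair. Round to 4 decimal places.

0.1113

The sequences differ at positions 10 (A/C, transversion), 11 (C/G, transversion), 20 (G/A, transition).
Of the 3 differences, 1 transition and 2 transversions over 29 sites: P = 1/29 = 0.034483, Q = 2/29 = 0.068966.
d = −0.5·ln(0.862068) − 0.25·ln(0.862068) = −0.5·(-0.148421) − 0.25·(-0.148421) = 0.1113.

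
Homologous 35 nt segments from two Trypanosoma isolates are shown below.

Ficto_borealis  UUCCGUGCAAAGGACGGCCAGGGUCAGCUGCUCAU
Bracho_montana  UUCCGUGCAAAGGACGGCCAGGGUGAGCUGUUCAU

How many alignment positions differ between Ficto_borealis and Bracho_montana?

2

Differing sites — 25:C/G; 31:C/U.
That gives 2 mismatches out of 35 aligned sites, so the Hamming distance is 2.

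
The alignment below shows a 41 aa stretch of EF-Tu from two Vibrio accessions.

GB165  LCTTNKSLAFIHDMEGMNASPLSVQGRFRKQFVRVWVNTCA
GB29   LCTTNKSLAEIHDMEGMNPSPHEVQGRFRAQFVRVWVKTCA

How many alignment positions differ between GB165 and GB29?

The sequences differ at positions 10 (F/E), 19 (A/P), 22 (L/H), 23 (S/E), 30 (K/A), 38 (N/K).
That gives 6 mismatches out of 41 aligned sites, so the Hamming distance is 6.

6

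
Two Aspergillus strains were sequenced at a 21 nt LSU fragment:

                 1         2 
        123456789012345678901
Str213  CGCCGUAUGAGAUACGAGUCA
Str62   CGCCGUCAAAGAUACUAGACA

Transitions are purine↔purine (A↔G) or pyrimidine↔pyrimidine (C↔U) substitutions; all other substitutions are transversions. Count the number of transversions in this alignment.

4

Mismatches occur at site 7 (A→C, transversion), site 8 (U→A, transversion), site 9 (G→A, transition), site 16 (G→U, transversion), site 19 (U→A, transversion).
Of the 5 differences, 1 transition and 4 transversions, so the answer is 4.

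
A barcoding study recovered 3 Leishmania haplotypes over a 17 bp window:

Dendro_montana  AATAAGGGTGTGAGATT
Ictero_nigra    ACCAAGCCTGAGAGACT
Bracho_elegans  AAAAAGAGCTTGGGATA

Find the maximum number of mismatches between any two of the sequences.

Pairwise Hamming distances:
  Dendro_montana vs Ictero_nigra: 6
  Dendro_montana vs Bracho_elegans: 6
  Ictero_nigra vs Bracho_elegans: 10
The largest is 10, between Ictero_nigra and Bracho_elegans.

10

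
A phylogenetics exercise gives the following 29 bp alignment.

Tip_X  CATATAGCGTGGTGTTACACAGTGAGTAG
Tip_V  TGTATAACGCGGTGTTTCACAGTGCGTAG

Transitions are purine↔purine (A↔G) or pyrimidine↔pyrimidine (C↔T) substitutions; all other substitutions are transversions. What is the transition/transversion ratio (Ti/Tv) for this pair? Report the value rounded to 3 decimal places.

Differing sites — 1:C/T (Ti); 2:A/G (Ti); 7:G/A (Ti); 10:T/C (Ti); 17:A/T (Tv); 25:A/C (Tv).
Of the 6 differences, 4 transitions and 2 transversions, so Ti/Tv = 4/2 = 2.000.

2.000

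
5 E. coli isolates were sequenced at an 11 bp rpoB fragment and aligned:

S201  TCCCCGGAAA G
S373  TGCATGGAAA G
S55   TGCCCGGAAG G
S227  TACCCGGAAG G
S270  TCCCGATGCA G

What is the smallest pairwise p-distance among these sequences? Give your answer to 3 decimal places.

0.091

Pairwise Hamming distances:
  S201 vs S373: 3
  S201 vs S55: 2
  S201 vs S227: 2
  S201 vs S270: 5
  S373 vs S55: 3
  S373 vs S227: 4
  S373 vs S270: 7
  S55 vs S227: 1
  S55 vs S270: 7
  S227 vs S270: 7
The smallest is 1 mismatch, between S55 and S227; p = 1/11 = 0.091.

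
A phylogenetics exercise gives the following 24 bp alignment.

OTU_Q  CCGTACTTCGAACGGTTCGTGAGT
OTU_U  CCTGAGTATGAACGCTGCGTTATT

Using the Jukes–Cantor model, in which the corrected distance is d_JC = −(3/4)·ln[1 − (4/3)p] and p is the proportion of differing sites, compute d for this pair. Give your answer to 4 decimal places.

0.5199

The sequences differ at positions 3 (G/T), 4 (T/G), 6 (C/G), 8 (T/A), 9 (C/T), 15 (G/C), 17 (T/G), 21 (G/T), 23 (G/T).
p = 9/24 = 0.375000.
d = −0.75 · ln(1 − (4/3)·0.375000) = −0.75 · ln(0.500000) = −0.75 · (-0.693147) = 0.5199.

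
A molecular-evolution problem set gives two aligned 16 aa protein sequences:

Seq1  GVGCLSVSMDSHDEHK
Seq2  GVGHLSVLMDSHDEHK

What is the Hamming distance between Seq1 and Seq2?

Mismatches occur at site 4 (C→H), site 8 (S→L).
That gives 2 mismatches out of 16 aligned sites, so the Hamming distance is 2.

2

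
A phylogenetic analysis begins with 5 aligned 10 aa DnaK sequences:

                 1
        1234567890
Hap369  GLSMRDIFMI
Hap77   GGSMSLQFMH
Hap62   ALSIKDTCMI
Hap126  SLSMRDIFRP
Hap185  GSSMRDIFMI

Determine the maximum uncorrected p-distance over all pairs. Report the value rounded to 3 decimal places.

0.800

Pairwise Hamming distances:
  Hap369 vs Hap77: 5
  Hap369 vs Hap62: 5
  Hap369 vs Hap126: 3
  Hap369 vs Hap185: 1
  Hap77 vs Hap62: 8
  Hap77 vs Hap126: 7
  Hap77 vs Hap185: 5
  Hap62 vs Hap126: 7
  Hap62 vs Hap185: 6
  Hap126 vs Hap185: 4
The largest is 8 mismatches, between Hap77 and Hap62; p = 8/10 = 0.800.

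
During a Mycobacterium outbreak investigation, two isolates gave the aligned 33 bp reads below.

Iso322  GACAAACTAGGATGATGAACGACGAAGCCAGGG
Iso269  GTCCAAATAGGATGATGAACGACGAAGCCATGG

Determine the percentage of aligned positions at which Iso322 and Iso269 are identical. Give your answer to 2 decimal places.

Differing sites — 2:A/T; 4:A/C; 7:C/A; 31:G/T.
29 of the 33 sites match, so the percent identity is 29/33 × 100 = 87.88%.

87.88%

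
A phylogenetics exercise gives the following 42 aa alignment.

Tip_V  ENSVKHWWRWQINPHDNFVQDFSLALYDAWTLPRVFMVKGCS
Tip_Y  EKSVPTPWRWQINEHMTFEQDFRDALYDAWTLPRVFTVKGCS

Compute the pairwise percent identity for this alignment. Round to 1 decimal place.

The sequences differ at positions 2 (N/K), 5 (K/P), 6 (H/T), 7 (W/P), 14 (P/E), 16 (D/M), 17 (N/T), 19 (V/E), 23 (S/R), 24 (L/D), 37 (M/T).
31 of the 42 sites match, so the percent identity is 31/42 × 100 = 73.8%.

73.8%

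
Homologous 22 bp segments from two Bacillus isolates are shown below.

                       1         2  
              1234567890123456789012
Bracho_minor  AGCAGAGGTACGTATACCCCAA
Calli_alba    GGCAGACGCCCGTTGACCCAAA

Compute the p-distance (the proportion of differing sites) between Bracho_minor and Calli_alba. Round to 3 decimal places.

Differing sites — 1:A/G; 7:G/C; 9:T/C; 10:A/C; 14:A/T; 15:T/G; 20:C/A.
There are 7 differences over 22 sites, so p = 7/22 = 0.318.

0.318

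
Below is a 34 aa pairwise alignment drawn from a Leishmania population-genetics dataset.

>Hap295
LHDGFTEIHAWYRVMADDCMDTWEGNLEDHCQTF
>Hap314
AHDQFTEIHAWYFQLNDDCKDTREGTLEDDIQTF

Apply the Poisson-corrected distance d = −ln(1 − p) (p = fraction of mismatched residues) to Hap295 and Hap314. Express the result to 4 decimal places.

0.3909

The sequences differ at positions 1 (L/A), 4 (G/Q), 13 (R/F), 14 (V/Q), 15 (M/L), 16 (A/N), 20 (M/K), 23 (W/R), 26 (N/T), 30 (H/D), 31 (C/I).
p = 11/34 = 0.323529.
d = −ln(1 − 0.323529) = −ln(0.676471) = 0.3909.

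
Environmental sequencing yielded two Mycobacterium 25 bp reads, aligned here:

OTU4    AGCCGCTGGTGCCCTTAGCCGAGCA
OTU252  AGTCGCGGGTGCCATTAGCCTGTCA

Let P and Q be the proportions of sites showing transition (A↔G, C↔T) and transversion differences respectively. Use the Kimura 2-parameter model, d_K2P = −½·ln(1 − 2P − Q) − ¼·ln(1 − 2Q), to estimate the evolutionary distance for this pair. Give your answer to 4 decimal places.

Mismatches occur at site 3 (C↔T, transition), site 7 (T↔G, transversion), site 14 (C↔A, transversion), site 21 (G↔T, transversion), site 22 (A↔G, transition), site 23 (G↔T, transversion).
Of the 6 differences, 2 transitions and 4 transversions over 25 sites: P = 2/25 = 0.080000, Q = 4/25 = 0.160000.
d = −0.5·ln(0.680000) − 0.25·ln(0.680000) = −0.5·(-0.385662) − 0.25·(-0.385662) = 0.2892.

0.2892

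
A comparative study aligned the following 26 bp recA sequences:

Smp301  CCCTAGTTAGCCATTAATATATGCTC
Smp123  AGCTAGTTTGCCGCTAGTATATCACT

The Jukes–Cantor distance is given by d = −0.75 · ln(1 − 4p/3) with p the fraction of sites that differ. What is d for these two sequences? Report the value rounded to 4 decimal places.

0.5393

Differing sites — 1:C/A; 2:C/G; 9:A/T; 13:A/G; 14:T/C; 17:A/G; 23:G/C; 24:C/A; 25:T/C; 26:C/T.
p = 10/26 = 0.384615.
d = −0.75 · ln(1 − (4/3)·0.384615) = −0.75 · ln(0.487180) = −0.75 · (-0.719122) = 0.5393.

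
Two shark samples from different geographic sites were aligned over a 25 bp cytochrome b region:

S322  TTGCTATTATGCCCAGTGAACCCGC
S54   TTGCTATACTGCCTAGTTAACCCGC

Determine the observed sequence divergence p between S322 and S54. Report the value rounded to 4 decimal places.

0.1600

The sequences differ at positions 8 (T/A), 9 (A/C), 14 (C/T), 18 (G/T).
There are 4 differences over 25 sites, so p = 4/25 = 0.1600.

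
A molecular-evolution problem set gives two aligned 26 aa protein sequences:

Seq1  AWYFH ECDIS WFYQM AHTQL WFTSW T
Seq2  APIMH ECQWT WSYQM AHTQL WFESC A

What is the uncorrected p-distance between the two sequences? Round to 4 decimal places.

0.3846

Differing sites — 2:W/P; 3:Y/I; 4:F/M; 8:D/Q; 9:I/W; 10:S/T; 12:F/S; 23:T/E; 25:W/C; 26:T/A.
There are 10 differences over 26 sites, so p = 10/26 = 0.3846.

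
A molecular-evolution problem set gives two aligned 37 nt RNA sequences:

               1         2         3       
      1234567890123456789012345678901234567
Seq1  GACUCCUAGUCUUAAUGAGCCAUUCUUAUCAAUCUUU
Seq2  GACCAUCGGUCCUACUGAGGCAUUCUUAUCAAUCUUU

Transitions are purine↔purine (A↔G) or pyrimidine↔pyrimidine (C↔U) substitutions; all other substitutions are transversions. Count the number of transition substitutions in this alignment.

Differing sites — 4:U/C (Ti); 5:C/A (Tv); 6:C/U (Ti); 7:U/C (Ti); 8:A/G (Ti); 12:U/C (Ti); 15:A/C (Tv); 20:C/G (Tv).
Of the 8 differences, 5 transitions and 3 transversions, so the answer is 5.

5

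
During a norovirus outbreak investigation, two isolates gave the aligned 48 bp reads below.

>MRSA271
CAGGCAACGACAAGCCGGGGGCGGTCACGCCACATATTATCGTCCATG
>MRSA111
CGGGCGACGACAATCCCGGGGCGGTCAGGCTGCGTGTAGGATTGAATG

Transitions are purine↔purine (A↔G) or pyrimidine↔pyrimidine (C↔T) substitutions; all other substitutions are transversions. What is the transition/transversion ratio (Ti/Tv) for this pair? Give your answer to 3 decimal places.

0.778

Differing sites — 2:A/G (Ti); 6:A/G (Ti); 14:G/T (Tv); 17:G/C (Tv); 28:C/G (Tv); 31:C/T (Ti); 32:A/G (Ti); 34:A/G (Ti); 36:A/G (Ti); 38:T/A (Tv); 39:A/G (Ti); 40:T/G (Tv); 41:C/A (Tv); 42:G/T (Tv); 44:C/G (Tv); 45:C/A (Tv).
Of the 16 differences, 7 transitions and 9 transversions, so Ti/Tv = 7/9 = 0.778.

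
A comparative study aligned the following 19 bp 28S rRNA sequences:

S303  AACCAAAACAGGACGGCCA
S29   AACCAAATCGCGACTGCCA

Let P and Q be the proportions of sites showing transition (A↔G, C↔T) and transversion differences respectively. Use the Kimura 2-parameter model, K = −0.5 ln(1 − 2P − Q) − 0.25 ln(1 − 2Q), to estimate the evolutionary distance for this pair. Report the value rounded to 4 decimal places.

0.2476

Differing sites — 8:A/T (Tv); 10:A/G (Ti); 11:G/C (Tv); 15:G/T (Tv).
Of the 4 differences, 1 transition and 3 transversions over 19 sites: P = 1/19 = 0.052632, Q = 3/19 = 0.157895.
d = −0.5·ln(0.736841) − 0.25·ln(0.684210) = −0.5·(-0.305383) − 0.25·(-0.379490) = 0.2476.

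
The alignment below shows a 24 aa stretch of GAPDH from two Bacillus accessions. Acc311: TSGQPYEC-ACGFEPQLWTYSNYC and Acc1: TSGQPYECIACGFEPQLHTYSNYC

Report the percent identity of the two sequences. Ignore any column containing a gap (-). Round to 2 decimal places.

Excluding the 1 gap column leaves 23 comparable sites.
The sequences differ at position 18 (W/H).
22 of the 23 comparable sites match, so the percent identity is 22/23 × 100 = 95.65%.

95.65%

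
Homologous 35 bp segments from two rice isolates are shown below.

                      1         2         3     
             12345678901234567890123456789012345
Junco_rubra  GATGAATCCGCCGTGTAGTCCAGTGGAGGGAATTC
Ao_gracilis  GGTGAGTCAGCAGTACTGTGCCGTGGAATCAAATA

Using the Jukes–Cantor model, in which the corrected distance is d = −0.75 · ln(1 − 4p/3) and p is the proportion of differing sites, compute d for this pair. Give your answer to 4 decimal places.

0.5716

Differing sites — 2:A/G; 6:A/G; 9:C/A; 12:C/A; 15:G/A; 16:T/C; 17:A/T; 20:C/G; 22:A/C; 28:G/A; 29:G/T; 30:G/C; 33:T/A; 35:C/A.
p = 14/35 = 0.400000.
d = −0.75 · ln(1 − (4/3)·0.400000) = −0.75 · ln(0.466667) = −0.75 · (-0.762139) = 0.5716.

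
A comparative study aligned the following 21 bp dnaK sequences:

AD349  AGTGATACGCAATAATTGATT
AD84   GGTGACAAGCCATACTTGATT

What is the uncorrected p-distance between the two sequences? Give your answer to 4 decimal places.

Differing sites — 1:A/G; 6:T/C; 8:C/A; 11:A/C; 15:A/C.
There are 5 differences over 21 sites, so p = 5/21 = 0.2381.

0.2381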